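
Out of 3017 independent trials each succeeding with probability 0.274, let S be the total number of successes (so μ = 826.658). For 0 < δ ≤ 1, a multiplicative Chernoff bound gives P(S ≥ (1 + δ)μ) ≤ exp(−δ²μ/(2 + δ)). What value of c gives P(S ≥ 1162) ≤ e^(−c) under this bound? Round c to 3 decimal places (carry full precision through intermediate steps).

56.548

Write 1162 = (1 + δ)μ, so δ = 1162/826.658 − 1 = 0.4056599…
Then the exponent is δ²μ/(2 + δ) = (1162 − μ)² / (μ·(2 + δ)) = 56.547811.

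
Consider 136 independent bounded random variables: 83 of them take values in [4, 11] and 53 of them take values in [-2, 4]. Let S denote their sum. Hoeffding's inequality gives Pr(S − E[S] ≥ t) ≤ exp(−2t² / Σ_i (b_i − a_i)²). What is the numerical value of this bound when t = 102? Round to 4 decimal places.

Σ(b_i − a_i)² = 83·7² + 53·6² = 5975.
Exponent = 2·102² / 5975 = 3.48251.
Bound = exp(−3.48251) = 0.03073.

0.0307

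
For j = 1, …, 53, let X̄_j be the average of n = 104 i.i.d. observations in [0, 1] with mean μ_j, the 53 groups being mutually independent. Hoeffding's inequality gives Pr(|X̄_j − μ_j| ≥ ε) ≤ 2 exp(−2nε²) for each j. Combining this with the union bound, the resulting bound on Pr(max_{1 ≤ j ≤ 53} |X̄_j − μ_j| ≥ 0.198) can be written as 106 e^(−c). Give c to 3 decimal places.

8.154

Union bound over the 53 events: Pr(max_{1 ≤ j ≤ 53} |X̄_j − μ_j| ≥ 0.198) ≤ 53·2·exp(−2nε²) = 106 exp(−2·104·0.198²).
So c = 2·104·0.198² = 8.1544.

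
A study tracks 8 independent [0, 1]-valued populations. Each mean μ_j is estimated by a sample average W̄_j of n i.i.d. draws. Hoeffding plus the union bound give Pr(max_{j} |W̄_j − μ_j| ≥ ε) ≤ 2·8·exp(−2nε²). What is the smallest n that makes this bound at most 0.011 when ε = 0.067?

812

Need 2·8·exp(−2nε²) ≤ 0.011, i.e. exp(−2nε²) ≤ 0.011/16.
So 2nε² ≥ ln(16/0.011) = 7.282449.
Hence n ≥ 7.282449/(2·0.067²) = 811.144.
The smallest integer n is 812.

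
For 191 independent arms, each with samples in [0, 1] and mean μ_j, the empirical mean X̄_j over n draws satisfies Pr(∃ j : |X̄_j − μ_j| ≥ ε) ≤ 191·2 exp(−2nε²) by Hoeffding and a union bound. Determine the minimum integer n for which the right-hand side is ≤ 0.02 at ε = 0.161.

Need 2·191·exp(−2nε²) ≤ 0.02, i.e. exp(−2nε²) ≤ 0.02/382.
So 2nε² ≥ ln(382/0.02) = 9.857444.
Hence n ≥ 9.857444/(2·0.161²) = 190.144.
The smallest integer n is 191.

191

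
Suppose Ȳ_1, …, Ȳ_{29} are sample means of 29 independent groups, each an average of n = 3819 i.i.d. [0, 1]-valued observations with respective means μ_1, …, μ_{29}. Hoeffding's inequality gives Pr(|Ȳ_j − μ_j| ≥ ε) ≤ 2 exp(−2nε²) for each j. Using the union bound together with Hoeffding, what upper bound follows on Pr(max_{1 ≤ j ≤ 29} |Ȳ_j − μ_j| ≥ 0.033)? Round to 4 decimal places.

Per-experiment Hoeffding bound: 2·exp(−2·3819·0.033²) = 2·exp(−8.31778) = 0.00048827.
Union bound over 29 events: 29·0.00048827 = 0.01416.

0.0142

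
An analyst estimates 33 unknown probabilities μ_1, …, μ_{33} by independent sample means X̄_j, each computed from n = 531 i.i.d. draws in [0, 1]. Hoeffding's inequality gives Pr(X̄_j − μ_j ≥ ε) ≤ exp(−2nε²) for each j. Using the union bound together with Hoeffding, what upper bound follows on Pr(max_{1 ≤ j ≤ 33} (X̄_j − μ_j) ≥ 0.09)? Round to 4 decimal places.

0.0061

Per-experiment Hoeffding bound: exp(−2·531·0.09²) = exp(−8.60220) = 0.0001837.
Union bound over 33 events: 33·0.0001837 = 0.00606.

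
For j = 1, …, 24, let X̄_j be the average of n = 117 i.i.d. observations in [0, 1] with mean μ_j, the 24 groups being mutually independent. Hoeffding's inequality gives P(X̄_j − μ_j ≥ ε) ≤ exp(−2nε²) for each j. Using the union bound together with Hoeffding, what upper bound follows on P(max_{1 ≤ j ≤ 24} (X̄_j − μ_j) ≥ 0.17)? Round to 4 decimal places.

Per-experiment Hoeffding bound: exp(−2·117·0.17²) = exp(−6.76260) = 0.0011562.
Union bound over 24 events: 24·0.0011562 = 0.02775.

0.0277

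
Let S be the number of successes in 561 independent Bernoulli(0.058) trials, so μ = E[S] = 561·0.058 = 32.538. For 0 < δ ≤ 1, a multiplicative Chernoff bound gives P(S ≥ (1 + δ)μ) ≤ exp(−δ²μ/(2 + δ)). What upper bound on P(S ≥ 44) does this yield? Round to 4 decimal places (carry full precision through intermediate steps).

Write 44 = (1 + δ)μ, so δ = 44/32.538 − 1 = 0.352265…
Then the exponent is δ²μ/(2 + δ) = (44 − μ)² / (μ·(2 + δ)) = 1.716500.
Bound = exp(−1.716500) = 0.17969.

0.1797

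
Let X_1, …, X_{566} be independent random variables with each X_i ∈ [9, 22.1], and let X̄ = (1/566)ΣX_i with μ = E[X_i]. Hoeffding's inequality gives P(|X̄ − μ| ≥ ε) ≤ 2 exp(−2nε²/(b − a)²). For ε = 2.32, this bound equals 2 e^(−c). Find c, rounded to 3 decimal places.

35.504

c = 2nε²/(b − a)² = 2·566·2.32² / 13.1² = 35.5042.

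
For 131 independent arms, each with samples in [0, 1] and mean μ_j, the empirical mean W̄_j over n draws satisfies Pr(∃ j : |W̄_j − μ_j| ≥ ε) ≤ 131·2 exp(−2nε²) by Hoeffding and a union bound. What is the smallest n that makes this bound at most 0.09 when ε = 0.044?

2060

Need 2·131·exp(−2nε²) ≤ 0.09, i.e. exp(−2nε²) ≤ 0.09/262.
So 2nε² ≥ ln(262/0.09) = 7.976290.
Hence n ≥ 7.976290/(2·0.044²) = 2059.992.
The smallest integer n is 2060.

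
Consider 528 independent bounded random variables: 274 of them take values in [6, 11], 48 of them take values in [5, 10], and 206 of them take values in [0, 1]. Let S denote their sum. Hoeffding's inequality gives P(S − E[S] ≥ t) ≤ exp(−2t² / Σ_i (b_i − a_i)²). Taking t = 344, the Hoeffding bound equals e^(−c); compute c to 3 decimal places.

Σ(b_i − a_i)² = 274·5² + 48·5² + 206·1² = 8256.
c = 2t² / 8256 = 2·344² / 8256 = 28.6667.

28.667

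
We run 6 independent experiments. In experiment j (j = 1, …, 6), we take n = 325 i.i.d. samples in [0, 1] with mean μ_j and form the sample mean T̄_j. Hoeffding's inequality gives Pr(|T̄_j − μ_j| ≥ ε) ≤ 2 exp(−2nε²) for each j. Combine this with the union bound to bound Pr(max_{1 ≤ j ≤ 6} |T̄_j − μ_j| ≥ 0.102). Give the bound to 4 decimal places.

Per-experiment Hoeffding bound: 2·exp(−2·325·0.102²) = 2·exp(−6.76260) = 0.0023124.
Union bound over 6 events: 6·0.0023124 = 0.01387.

0.0139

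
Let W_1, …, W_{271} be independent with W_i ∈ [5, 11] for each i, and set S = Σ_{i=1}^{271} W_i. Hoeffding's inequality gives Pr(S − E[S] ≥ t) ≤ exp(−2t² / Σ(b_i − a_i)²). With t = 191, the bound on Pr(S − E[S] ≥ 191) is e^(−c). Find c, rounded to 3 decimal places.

Σ(b_i − a_i)² = 271·(6)² = 9756.
c = 2t²/9756 = 2·191²/9756 = 7.4787.

7.479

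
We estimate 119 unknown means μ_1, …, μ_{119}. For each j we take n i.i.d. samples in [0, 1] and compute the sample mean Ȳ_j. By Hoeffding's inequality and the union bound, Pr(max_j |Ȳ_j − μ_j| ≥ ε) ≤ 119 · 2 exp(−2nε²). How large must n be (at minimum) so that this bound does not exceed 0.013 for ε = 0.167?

Need 2·119·exp(−2nε²) ≤ 0.013, i.e. exp(−2nε²) ≤ 0.013/238.
So 2nε² ≥ ln(238/0.013) = 9.815077.
Hence n ≥ 9.815077/(2·0.167²) = 175.967.
The smallest integer n is 176.

176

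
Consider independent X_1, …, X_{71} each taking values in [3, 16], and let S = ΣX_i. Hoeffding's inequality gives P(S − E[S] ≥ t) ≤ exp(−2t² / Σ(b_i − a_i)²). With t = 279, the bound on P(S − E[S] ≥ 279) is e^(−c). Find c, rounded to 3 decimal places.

Σ(b_i − a_i)² = 71·(13)² = 11999.
c = 2t²/11999 = 2·279²/11999 = 12.9746.

12.975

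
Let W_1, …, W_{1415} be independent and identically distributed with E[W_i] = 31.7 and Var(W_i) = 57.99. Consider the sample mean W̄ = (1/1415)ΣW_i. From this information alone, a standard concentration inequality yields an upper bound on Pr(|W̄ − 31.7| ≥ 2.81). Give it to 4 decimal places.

With mean and variance of each term known, Chebyshev's inequality bounds the deviation of the sum (or sample mean).
Var(W̄) = Var(W_i)/n = 57.99/1415 = 0.040982.
Chebyshev: Pr(|W̄ − 31.7| ≥ 2.81) ≤ Var(W̄)/(2.81)² = 57.99/(1415·2.81²) = 0.0052.

0.0052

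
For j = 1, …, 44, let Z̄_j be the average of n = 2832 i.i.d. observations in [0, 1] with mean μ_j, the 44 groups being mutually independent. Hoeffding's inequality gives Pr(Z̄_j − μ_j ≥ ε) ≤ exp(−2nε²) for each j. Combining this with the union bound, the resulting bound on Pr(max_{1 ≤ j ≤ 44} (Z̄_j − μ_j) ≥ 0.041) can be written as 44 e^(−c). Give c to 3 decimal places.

9.521

Union bound over the 44 events: Pr(max_{1 ≤ j ≤ 44} (Z̄_j − μ_j) ≥ 0.041) ≤ 44·exp(−2nε²) = 44 exp(−2·2832·0.041²).
So c = 2·2832·0.041² = 9.5212.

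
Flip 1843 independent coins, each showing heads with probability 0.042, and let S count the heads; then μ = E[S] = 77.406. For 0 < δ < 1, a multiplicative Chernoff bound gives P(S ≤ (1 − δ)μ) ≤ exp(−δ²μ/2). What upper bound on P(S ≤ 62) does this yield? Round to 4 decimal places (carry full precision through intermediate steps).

Write 62 = (1 − δ)μ, so δ = 1 − 62/77.406 = 0.1990285…
Then the exponent is δ²μ/2 = (μ − 62)²/(2μ) = 1.533117.
Bound = exp(−1.533117) = 0.21586.

0.2159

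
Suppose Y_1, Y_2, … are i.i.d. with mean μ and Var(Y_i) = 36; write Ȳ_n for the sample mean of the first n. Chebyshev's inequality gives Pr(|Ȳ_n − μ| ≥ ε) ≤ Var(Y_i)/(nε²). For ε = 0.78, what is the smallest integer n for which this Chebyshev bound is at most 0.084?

705

Require 36/(n·0.78²) ≤ 0.084, i.e. n ≥ 36/(0.084·0.78²) = 704.424.
The smallest integer n is 705.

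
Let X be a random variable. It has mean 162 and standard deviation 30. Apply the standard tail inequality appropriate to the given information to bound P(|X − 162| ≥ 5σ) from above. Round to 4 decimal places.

0.0400

Mean and variance are known, so Chebyshev's inequality applies.
Chebyshev: P(|X − μ| ≥ t) ≤ Var(X)/t².
Var(X) = σ² = 30² = 900.
t = 5·30 = 150.
Bound = 900 / 22500 = 0.0400.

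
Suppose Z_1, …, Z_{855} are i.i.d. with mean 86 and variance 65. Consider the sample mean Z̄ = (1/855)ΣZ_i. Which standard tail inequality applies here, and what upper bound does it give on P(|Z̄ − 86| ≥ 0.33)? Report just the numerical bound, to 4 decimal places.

With mean and variance of each term known, Chebyshev's inequality bounds the deviation of the sum (or sample mean).
Var(Z̄) = Var(Z_i)/n = 65/855 = 0.076023.
Chebyshev: P(|Z̄ − 86| ≥ 0.33) ≤ Var(Z̄)/(0.33)² = 65/(855·0.33²) = 0.6981.

0.6981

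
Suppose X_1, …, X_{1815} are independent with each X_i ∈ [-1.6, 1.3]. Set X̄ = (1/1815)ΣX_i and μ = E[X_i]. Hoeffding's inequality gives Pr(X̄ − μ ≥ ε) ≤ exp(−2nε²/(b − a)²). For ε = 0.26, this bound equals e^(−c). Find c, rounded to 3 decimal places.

29.178

c = 2nε²/(b − a)² = 2·1815·0.26² / 2.9² = 29.1781.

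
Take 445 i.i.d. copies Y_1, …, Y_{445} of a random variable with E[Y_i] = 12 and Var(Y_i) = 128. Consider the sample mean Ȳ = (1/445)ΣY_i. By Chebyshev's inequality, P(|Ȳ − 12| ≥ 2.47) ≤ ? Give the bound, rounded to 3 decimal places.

0.047

Var(Ȳ) = Var(Y_i)/n = 128/445 = 0.28764.
Chebyshev: P(|Ȳ − 12| ≥ 2.47) ≤ Var(Ȳ)/(2.47)² = 128/(445·2.47²) = 0.0471.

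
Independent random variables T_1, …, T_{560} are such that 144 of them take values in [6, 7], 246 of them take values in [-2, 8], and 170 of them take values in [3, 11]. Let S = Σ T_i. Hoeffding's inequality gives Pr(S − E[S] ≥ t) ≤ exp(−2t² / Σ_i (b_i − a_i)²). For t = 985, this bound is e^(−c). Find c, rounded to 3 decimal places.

Σ(b_i − a_i)² = 144·1² + 246·10² + 170·8² = 35624.
c = 2t² / 35624 = 2·985² / 35624 = 54.4703.

54.470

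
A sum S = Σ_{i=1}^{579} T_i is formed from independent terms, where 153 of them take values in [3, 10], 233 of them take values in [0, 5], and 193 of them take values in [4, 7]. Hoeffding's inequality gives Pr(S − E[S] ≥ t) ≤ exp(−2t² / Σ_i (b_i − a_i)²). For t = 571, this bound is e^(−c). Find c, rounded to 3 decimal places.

Σ(b_i − a_i)² = 153·7² + 233·5² + 193·3² = 15059.
c = 2t² / 15059 = 2·571² / 15059 = 43.3018.

43.302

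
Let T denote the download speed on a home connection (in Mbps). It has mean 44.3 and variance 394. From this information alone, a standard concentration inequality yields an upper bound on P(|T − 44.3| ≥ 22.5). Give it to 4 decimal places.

0.7783

Mean and variance are known, so Chebyshev's inequality applies.
Chebyshev: P(|T − μ| ≥ t) ≤ Var(T)/t².
Bound = 394 / 506.25 = 0.7783.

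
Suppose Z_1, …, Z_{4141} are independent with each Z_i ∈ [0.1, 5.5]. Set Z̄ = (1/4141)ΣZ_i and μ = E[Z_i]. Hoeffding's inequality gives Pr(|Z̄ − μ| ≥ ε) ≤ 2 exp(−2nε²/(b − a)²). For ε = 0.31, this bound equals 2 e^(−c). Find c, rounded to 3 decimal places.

c = 2nε²/(b − a)² = 2·4141·0.31² / 5.4² = 27.2942.

27.294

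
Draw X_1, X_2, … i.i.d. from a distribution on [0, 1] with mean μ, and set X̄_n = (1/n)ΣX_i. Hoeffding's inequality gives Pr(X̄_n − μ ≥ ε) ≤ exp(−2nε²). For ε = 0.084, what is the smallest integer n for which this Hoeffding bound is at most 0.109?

Require exp(−2nε²) ≤ 0.109, i.e. 2nε² ≥ ln(1/0.109) = 2.216407.
So n ≥ 2.216407 / (2·0.084²) = 157.058.
The smallest integer n is 158.

158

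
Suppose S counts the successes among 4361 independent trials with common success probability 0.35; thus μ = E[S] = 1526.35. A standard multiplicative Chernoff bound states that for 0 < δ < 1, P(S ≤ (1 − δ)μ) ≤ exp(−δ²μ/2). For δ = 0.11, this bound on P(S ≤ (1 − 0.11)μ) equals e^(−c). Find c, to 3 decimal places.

c = δ²μ/2 = 0.11²·1526.35/2 = 9.2344.

9.234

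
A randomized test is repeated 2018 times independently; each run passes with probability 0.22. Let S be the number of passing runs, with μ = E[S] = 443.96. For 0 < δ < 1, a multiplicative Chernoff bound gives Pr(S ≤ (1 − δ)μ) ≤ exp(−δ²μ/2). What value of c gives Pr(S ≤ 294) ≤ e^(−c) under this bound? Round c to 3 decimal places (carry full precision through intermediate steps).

25.327

Write 294 = (1 − δ)μ, so δ = 1 − 294/443.96 = 0.3377782…
Then the exponent is δ²μ/2 = (μ − 294)²/(2μ) = 25.326608.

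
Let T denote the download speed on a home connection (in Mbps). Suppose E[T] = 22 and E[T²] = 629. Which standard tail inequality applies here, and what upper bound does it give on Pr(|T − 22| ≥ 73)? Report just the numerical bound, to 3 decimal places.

The first two moments determine the variance, so Chebyshev's inequality is the sharpest standard bound available.
Var(T) = E[T²] − (E[T])² = 629 − 484 = 145.
Chebyshev's inequality: Pr(|T − μ| ≥ t) ≤ Var(T)/t² = 145/5329 = 0.0272.

0.027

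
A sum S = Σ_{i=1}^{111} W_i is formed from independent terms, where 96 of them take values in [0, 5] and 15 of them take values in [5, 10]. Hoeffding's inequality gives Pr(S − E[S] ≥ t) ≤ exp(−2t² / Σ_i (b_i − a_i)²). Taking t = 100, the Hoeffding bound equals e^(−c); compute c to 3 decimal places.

7.207

Σ(b_i − a_i)² = 96·5² + 15·5² = 2775.
c = 2t² / 2775 = 2·100² / 2775 = 7.2072.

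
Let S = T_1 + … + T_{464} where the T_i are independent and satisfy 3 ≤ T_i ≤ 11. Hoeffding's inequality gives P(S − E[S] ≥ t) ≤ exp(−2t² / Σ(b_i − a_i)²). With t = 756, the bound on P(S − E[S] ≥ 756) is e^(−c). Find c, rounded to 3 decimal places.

Σ(b_i − a_i)² = 464·(8)² = 29696.
c = 2t²/29696 = 2·756²/29696 = 38.4925.

38.492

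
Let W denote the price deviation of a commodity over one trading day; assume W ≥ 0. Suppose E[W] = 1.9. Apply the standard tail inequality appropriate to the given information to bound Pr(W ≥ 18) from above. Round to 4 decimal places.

0.1056

Only the mean of a non-negative variable is known, so Markov's inequality is the applicable tail bound.
Markov's inequality: for a non-negative random variable, Pr(W ≥ a) ≤ E[W]/a.
Here E[W] = 1.9 and a = 18, so the bound is 1.9/18 = 0.1056.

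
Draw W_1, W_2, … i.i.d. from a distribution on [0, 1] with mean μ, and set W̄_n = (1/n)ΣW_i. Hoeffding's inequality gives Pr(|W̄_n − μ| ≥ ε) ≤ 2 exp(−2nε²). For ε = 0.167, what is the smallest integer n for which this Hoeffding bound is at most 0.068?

61

Require 2·exp(−2nε²) ≤ 0.068, i.e. 2nε² ≥ ln(2/0.068) = 3.381395.
So n ≥ 3.381395 / (2·0.167²) = 60.622.
The smallest integer n is 61.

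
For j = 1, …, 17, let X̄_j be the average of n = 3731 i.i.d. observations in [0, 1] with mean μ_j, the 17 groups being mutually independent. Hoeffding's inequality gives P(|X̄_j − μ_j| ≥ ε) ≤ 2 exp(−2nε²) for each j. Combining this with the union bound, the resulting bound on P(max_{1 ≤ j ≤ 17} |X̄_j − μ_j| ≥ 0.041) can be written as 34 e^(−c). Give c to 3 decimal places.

Union bound over the 17 events: P(max_{1 ≤ j ≤ 17} |X̄_j − μ_j| ≥ 0.041) ≤ 17·2·exp(−2nε²) = 34 exp(−2·3731·0.041²).
So c = 2·3731·0.041² = 12.5436.

12.544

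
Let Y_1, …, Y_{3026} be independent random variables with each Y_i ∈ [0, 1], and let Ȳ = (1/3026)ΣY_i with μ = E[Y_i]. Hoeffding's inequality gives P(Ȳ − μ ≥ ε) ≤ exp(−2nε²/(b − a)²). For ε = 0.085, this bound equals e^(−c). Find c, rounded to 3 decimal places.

c = 2nε²/(b − a)² = 2·3026·0.085² / 1² = 43.7257.

43.726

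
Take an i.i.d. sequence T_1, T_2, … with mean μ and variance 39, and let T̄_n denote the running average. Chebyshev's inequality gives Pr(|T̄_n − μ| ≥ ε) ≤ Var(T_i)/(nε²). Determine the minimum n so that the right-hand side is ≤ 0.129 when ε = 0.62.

787

Require 39/(n·0.62²) ≤ 0.129, i.e. n ≥ 39/(0.129·0.62²) = 786.487.
The smallest integer n is 787.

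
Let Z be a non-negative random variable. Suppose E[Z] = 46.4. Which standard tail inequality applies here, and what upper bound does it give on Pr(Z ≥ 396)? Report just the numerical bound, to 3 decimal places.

Only the mean of a non-negative variable is known, so Markov's inequality is the applicable tail bound.
Markov's inequality: for a non-negative random variable, Pr(Z ≥ a) ≤ E[Z]/a.
Here E[Z] = 46.4 and a = 396, so the bound is 46.4/396 = 0.1172.

0.117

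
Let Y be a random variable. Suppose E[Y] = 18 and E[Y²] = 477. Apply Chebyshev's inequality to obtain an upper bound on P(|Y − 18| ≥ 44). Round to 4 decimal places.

Var(Y) = E[Y²] − (E[Y])² = 477 − 324 = 153.
Chebyshev's inequality: P(|Y − μ| ≥ t) ≤ Var(Y)/t² = 153/1936 = 0.0790.

0.0790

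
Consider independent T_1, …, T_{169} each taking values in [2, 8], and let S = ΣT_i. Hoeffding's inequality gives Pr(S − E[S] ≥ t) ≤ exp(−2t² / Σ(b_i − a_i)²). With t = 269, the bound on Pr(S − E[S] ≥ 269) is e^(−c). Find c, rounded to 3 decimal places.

Σ(b_i − a_i)² = 169·(6)² = 6084.
c = 2t²/6084 = 2·269²/6084 = 23.7873.

23.787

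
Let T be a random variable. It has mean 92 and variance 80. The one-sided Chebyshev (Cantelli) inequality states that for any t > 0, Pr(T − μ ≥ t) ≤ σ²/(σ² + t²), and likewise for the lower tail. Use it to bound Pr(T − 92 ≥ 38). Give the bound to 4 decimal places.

Here σ² = 80 and t = 38, so σ² + t² = 1524.
Cantelli's bound: 80/1524 = 0.0525.

0.0525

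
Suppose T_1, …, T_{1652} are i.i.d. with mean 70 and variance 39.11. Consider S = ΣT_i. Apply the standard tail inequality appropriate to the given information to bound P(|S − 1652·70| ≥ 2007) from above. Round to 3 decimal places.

With mean and variance of each term known, Chebyshev's inequality bounds the deviation of the sum (or sample mean).
Var(S) = n·Var(T_i) = 1652·39.11 = 64609.72.
Chebyshev: P(|S − 1652·70| ≥ 2007) ≤ Var(S)/2007² = 64609.72/4028049 = 0.0160.

0.016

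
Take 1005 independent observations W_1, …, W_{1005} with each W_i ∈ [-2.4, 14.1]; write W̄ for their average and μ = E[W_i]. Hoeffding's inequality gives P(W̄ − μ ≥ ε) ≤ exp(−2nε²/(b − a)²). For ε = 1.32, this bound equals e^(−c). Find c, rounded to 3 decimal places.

12.864

c = 2nε²/(b − a)² = 2·1005·1.32² / 16.5² = 12.8640.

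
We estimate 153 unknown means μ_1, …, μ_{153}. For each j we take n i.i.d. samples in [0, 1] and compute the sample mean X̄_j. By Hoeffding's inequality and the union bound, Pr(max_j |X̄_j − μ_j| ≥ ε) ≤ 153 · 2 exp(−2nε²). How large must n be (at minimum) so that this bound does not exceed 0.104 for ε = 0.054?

Need 2·153·exp(−2nε²) ≤ 0.104, i.e. exp(−2nε²) ≤ 0.104/306.
So 2nε² ≥ ln(306/0.104) = 7.986949.
Hence n ≥ 7.986949/(2·0.054²) = 1369.504.
The smallest integer n is 1370.

1370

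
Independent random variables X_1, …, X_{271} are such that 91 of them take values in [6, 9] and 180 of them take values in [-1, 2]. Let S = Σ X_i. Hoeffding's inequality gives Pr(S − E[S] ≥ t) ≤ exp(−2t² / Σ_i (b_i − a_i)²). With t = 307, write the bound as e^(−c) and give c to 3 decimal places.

77.285

Σ(b_i − a_i)² = 91·3² + 180·3² = 2439.
c = 2t² / 2439 = 2·307² / 2439 = 77.2850.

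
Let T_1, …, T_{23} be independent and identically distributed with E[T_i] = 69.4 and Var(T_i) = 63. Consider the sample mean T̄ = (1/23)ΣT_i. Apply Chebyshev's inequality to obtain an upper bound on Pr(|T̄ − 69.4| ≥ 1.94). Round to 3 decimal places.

0.728

Var(T̄) = Var(T_i)/n = 63/23 = 2.7391.
Chebyshev: Pr(|T̄ − 69.4| ≥ 1.94) ≤ Var(T̄)/(1.94)² = 63/(23·1.94²) = 0.7278.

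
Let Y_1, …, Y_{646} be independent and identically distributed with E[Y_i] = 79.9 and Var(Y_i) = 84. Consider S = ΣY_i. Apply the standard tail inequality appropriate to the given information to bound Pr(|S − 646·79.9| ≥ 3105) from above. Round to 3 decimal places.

0.006

With mean and variance of each term known, Chebyshev's inequality bounds the deviation of the sum (or sample mean).
Var(S) = n·Var(Y_i) = 646·84 = 54264.
Chebyshev: Pr(|S − 646·79.9| ≥ 3105) ≤ Var(S)/3105² = 54264/9641025 = 0.0056.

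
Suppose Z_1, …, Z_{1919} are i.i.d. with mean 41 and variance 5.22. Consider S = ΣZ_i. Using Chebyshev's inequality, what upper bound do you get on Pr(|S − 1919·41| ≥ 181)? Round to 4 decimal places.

Var(S) = n·Var(Z_i) = 1919·5.22 = 10017.18.
Chebyshev: Pr(|S − 1919·41| ≥ 181) ≤ Var(S)/181² = 10017.18/32761 = 0.3058.

0.3058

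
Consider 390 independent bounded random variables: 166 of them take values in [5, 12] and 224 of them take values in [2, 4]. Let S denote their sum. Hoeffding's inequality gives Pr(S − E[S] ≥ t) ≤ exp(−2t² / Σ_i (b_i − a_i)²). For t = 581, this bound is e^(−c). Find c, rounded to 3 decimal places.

Σ(b_i − a_i)² = 166·7² + 224·2² = 9030.
c = 2t² / 9030 = 2·581² / 9030 = 74.7643.

74.764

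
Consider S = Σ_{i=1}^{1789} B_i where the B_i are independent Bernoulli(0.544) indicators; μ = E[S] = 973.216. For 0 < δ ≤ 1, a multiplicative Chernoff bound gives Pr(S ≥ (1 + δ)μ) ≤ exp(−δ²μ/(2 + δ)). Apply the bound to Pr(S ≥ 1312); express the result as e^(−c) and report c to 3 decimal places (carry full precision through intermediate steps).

Write 1312 = (1 + δ)μ, so δ = 1312/973.216 − 1 = 0.3481077…
Then the exponent is δ²μ/(2 + δ) = (1312 − μ)² / (μ·(2 + δ)) = 50.224836.

50.225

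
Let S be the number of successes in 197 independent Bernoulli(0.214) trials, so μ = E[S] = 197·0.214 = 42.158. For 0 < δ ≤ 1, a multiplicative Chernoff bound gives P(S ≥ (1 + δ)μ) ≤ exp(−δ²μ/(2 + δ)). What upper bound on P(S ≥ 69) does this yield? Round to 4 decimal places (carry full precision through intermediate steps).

Write 69 = (1 + δ)μ, so δ = 69/42.158 − 1 = 0.6367…
Then the exponent is δ²μ/(2 + δ) = (69 − μ)² / (μ·(2 + δ)) = 6.481701.
Bound = exp(−6.481701) = 0.00153.

0.0015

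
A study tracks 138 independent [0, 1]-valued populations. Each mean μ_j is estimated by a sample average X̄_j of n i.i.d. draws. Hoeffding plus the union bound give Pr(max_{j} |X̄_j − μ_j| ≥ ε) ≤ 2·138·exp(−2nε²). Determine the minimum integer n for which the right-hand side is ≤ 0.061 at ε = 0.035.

3436

Need 2·138·exp(−2nε²) ≤ 0.061, i.e. exp(−2nε²) ≤ 0.061/276.
So 2nε² ≥ ln(276/0.061) = 8.417282.
Hence n ≥ 8.417282/(2·0.035²) = 3435.625.
The smallest integer n is 3436.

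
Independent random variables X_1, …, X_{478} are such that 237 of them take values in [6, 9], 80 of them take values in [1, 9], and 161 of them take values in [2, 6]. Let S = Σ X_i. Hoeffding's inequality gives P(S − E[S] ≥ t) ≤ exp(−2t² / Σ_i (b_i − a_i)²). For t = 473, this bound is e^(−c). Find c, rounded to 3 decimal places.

45.524

Σ(b_i − a_i)² = 237·3² + 80·8² + 161·4² = 9829.
c = 2t² / 9829 = 2·473² / 9829 = 45.5243.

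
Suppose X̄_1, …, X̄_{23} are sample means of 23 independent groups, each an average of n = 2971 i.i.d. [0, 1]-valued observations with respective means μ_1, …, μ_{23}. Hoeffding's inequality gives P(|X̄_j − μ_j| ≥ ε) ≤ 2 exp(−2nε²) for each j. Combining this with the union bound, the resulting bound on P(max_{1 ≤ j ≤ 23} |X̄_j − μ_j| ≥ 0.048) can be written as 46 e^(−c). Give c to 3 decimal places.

Union bound over the 23 events: P(max_{1 ≤ j ≤ 23} |X̄_j − μ_j| ≥ 0.048) ≤ 23·2·exp(−2nε²) = 46 exp(−2·2971·0.048²).
So c = 2·2971·0.048² = 13.6904.

13.690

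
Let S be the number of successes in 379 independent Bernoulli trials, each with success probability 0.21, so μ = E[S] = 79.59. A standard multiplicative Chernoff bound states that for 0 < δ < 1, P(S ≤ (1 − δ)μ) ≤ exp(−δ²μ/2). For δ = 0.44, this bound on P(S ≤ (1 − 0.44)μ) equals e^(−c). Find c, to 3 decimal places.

7.704

c = δ²μ/2 = 0.44²·79.59/2 = 7.7043.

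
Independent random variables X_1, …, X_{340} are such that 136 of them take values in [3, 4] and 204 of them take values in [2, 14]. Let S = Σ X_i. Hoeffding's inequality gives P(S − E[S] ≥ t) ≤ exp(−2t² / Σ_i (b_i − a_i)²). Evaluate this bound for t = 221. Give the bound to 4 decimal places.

0.0365

Σ(b_i − a_i)² = 136·1² + 204·12² = 29512.
Exponent = 2·221² / 29512 = 3.30991.
Bound = exp(−3.30991) = 0.03652.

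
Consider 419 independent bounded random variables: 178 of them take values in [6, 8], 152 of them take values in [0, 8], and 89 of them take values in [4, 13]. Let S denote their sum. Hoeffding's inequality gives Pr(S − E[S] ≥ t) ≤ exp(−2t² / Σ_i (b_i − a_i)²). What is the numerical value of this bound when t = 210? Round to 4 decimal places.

Σ(b_i − a_i)² = 178·2² + 152·8² + 89·9² = 17649.
Exponent = 2·210² / 17649 = 4.99745.
Bound = exp(−4.99745) = 0.00676.

0.0068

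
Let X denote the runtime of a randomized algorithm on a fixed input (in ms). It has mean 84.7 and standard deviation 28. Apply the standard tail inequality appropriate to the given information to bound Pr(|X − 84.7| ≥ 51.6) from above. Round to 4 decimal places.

0.2945

Mean and variance are known, so Chebyshev's inequality applies.
Chebyshev: Pr(|X − μ| ≥ t) ≤ Var(X)/t².
Var(X) = σ² = 28² = 784.
Bound = 784 / 2662.56 = 0.2945.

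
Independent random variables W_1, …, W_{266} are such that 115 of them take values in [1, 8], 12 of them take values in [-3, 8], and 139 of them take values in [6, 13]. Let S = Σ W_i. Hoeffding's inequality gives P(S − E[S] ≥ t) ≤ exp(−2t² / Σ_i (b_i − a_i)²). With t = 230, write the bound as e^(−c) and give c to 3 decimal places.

7.613

Σ(b_i − a_i)² = 115·7² + 12·11² + 139·7² = 13898.
c = 2t² / 13898 = 2·230² / 13898 = 7.6126.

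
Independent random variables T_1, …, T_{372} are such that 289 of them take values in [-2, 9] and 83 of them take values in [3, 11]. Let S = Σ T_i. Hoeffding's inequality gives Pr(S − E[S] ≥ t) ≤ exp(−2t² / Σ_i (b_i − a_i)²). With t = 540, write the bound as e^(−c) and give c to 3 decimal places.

Σ(b_i − a_i)² = 289·11² + 83·8² = 40281.
c = 2t² / 40281 = 2·540² / 40281 = 14.4783.

14.478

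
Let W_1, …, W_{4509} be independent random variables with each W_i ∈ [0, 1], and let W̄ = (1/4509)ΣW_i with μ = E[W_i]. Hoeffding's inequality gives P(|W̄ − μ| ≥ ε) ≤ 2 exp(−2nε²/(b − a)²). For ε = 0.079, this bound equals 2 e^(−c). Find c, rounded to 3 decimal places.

c = 2nε²/(b − a)² = 2·4509·0.079² / 1² = 56.2813.

56.281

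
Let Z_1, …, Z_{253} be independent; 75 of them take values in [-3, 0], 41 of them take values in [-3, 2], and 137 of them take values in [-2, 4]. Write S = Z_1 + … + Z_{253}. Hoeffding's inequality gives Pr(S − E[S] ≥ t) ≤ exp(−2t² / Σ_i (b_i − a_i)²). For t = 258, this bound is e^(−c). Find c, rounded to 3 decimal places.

Σ(b_i − a_i)² = 75·3² + 41·5² + 137·6² = 6632.
c = 2t² / 6632 = 2·258² / 6632 = 20.0736.

20.074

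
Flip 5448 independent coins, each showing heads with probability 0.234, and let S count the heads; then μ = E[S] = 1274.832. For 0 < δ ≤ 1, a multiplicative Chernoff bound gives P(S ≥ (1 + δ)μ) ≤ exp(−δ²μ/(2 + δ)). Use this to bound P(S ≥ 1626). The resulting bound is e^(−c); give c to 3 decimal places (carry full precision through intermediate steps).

Write 1626 = (1 + δ)μ, so δ = 1626/1274.832 − 1 = 0.2754622…
Then the exponent is δ²μ/(2 + δ) = (1626 − μ)² / (μ·(2 + δ)) = 42.511584.

42.512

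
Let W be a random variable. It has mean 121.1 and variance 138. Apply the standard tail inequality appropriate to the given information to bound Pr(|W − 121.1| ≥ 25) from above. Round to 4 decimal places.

0.2208

Mean and variance are known, so Chebyshev's inequality applies.
Chebyshev: Pr(|W − μ| ≥ t) ≤ Var(W)/t².
Bound = 138 / 625 = 0.2208.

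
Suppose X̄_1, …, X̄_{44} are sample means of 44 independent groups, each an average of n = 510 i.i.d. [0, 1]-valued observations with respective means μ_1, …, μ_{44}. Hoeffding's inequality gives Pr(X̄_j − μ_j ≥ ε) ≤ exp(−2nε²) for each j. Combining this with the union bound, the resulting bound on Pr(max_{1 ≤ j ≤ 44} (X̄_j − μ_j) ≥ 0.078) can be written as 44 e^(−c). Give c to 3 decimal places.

6.206

Union bound over the 44 events: Pr(max_{1 ≤ j ≤ 44} (X̄_j − μ_j) ≥ 0.078) ≤ 44·exp(−2nε²) = 44 exp(−2·510·0.078²).
So c = 2·510·0.078² = 6.2057.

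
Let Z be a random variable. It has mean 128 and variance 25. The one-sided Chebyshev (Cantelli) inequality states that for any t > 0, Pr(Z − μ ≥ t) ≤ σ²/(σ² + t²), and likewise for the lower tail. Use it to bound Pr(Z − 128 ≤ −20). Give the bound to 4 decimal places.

0.0588

Here σ² = 25 and t = 20, so σ² + t² = 425.
Cantelli's bound: 25/425 = 0.0588.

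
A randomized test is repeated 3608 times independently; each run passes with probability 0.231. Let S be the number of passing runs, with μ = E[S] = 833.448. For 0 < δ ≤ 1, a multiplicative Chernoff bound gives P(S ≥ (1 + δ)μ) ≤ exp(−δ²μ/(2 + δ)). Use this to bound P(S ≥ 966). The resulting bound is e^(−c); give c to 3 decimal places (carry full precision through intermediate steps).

Write 966 = (1 + δ)μ, so δ = 966/833.448 − 1 = 0.1590405…
Then the exponent is δ²μ/(2 + δ) = (966 − μ)² / (μ·(2 + δ)) = 9.764124.

9.764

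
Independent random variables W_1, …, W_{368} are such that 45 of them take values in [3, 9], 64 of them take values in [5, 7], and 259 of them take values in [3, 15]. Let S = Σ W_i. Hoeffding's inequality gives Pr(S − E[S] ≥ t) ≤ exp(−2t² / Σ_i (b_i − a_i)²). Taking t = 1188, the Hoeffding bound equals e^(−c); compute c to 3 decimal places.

Σ(b_i − a_i)² = 45·6² + 64·2² + 259·12² = 39172.
c = 2t² / 39172 = 2·1188² / 39172 = 72.0588.

72.059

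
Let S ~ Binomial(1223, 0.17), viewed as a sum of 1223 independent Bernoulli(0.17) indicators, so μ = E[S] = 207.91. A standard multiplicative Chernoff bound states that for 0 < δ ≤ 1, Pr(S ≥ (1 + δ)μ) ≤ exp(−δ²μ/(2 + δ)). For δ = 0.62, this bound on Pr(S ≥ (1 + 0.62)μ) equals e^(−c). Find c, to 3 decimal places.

c = δ²μ/(2 + δ) = 0.62²·207.91/(2 + 0.62) = 30.5040.

30.504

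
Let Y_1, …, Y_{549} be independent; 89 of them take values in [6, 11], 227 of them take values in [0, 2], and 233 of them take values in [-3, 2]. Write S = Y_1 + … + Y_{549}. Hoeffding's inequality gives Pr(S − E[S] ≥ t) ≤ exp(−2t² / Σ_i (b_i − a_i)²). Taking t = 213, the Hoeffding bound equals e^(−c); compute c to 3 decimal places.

Σ(b_i − a_i)² = 89·5² + 227·2² + 233·5² = 8958.
c = 2t² / 8958 = 2·213² / 8958 = 10.1293.

10.129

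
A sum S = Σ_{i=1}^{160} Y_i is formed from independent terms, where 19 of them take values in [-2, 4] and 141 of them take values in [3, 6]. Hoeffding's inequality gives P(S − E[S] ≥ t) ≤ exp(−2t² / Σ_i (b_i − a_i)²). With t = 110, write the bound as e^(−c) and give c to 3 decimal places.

Σ(b_i − a_i)² = 19·6² + 141·3² = 1953.
c = 2t² / 1953 = 2·110² / 1953 = 12.3912.

12.391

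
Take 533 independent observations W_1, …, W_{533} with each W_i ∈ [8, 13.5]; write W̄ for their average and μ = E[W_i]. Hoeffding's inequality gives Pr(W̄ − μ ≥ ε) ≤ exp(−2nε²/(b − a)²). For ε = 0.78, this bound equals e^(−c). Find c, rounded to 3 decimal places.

c = 2nε²/(b − a)² = 2·533·0.78² / 5.5² = 21.4398.

21.440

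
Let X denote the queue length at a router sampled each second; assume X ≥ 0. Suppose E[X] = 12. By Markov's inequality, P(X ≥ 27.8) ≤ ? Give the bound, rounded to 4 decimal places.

0.4317

Markov's inequality: for a non-negative random variable, P(X ≥ a) ≤ E[X]/a.
Here E[X] = 12 and a = 27.8, so the bound is 12/27.8 = 0.4317.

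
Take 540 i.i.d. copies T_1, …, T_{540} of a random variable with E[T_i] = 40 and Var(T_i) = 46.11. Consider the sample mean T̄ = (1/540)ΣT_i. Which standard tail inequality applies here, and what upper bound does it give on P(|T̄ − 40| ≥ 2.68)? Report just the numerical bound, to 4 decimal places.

0.0119

With mean and variance of each term known, Chebyshev's inequality bounds the deviation of the sum (or sample mean).
Var(T̄) = Var(T_i)/n = 46.11/540 = 0.085389.
Chebyshev: P(|T̄ − 40| ≥ 2.68) ≤ Var(T̄)/(2.68)² = 46.11/(540·2.68²) = 0.0119.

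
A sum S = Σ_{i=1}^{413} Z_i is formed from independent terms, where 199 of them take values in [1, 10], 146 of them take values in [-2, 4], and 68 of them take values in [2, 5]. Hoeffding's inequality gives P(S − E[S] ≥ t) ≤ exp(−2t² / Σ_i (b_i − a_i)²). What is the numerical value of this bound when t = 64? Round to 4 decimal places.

Σ(b_i − a_i)² = 199·9² + 146·6² + 68·3² = 21987.
Exponent = 2·64² / 21987 = 0.37258.
Bound = exp(−0.37258) = 0.68895.

0.6890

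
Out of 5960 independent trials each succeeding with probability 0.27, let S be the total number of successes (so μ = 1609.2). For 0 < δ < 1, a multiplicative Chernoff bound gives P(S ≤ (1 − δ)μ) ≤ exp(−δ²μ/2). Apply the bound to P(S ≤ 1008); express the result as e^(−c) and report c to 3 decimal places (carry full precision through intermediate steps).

112.305

Write 1008 = (1 − δ)μ, so δ = 1 − 1008/1609.2 = 0.3736018…
Then the exponent is δ²μ/2 = (μ − 1008)²/(2μ) = 112.304698.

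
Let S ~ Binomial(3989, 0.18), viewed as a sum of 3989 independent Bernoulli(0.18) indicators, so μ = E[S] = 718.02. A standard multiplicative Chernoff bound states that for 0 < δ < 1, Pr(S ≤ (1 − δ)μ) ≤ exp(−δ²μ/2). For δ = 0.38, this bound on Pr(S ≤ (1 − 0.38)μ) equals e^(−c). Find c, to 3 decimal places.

51.841

c = δ²μ/2 = 0.38²·718.02/2 = 51.8410.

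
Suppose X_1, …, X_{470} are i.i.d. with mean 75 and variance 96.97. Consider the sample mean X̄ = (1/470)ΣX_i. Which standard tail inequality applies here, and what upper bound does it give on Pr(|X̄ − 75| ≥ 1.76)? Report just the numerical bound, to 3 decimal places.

With mean and variance of each term known, Chebyshev's inequality bounds the deviation of the sum (or sample mean).
Var(X̄) = Var(X_i)/n = 96.97/470 = 0.20632.
Chebyshev: Pr(|X̄ − 75| ≥ 1.76) ≤ Var(X̄)/(1.76)² = 96.97/(470·1.76²) = 0.0666.

0.067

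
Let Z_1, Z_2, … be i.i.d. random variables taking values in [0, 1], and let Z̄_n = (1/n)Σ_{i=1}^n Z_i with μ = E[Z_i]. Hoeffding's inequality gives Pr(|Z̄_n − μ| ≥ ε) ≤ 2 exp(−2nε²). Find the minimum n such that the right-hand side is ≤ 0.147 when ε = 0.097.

Require 2·exp(−2nε²) ≤ 0.147, i.e. 2nε² ≥ ln(2/0.147) = 2.610470.
So n ≥ 2.610470 / (2·0.097²) = 138.722.
The smallest integer n is 139.

139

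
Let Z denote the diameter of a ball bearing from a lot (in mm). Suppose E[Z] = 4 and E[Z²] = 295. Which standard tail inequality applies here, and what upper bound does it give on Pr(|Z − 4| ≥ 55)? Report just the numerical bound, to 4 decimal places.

The first two moments determine the variance, so Chebyshev's inequality is the sharpest standard bound available.
Var(Z) = E[Z²] − (E[Z])² = 295 − 16 = 279.
Chebyshev's inequality: Pr(|Z − μ| ≥ t) ≤ Var(Z)/t² = 279/3025 = 0.0922.

0.0922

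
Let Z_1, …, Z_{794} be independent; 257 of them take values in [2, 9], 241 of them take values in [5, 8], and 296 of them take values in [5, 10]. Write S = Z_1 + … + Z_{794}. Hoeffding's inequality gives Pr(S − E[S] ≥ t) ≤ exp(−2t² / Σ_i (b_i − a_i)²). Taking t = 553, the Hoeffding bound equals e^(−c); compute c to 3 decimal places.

27.598

Σ(b_i − a_i)² = 257·7² + 241·3² + 296·5² = 22162.
c = 2t² / 22162 = 2·553² / 22162 = 27.5976.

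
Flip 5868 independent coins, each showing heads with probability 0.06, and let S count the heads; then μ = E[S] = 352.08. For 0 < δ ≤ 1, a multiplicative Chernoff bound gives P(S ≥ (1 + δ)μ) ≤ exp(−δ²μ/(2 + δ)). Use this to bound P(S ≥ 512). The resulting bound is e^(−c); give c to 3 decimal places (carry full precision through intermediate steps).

Write 512 = (1 + δ)μ, so δ = 512/352.08 − 1 = 0.454215…
Then the exponent is δ²μ/(2 + δ) = (512 − μ)² / (μ·(2 + δ)) = 29.597267.

29.597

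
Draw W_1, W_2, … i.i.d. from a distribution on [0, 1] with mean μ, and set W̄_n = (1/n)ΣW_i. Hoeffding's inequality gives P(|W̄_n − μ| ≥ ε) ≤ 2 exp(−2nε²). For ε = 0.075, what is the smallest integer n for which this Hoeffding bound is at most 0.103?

Require 2·exp(−2nε²) ≤ 0.103, i.e. 2nε² ≥ ln(2/0.103) = 2.966173.
So n ≥ 2.966173 / (2·0.075²) = 263.660.
The smallest integer n is 264.

264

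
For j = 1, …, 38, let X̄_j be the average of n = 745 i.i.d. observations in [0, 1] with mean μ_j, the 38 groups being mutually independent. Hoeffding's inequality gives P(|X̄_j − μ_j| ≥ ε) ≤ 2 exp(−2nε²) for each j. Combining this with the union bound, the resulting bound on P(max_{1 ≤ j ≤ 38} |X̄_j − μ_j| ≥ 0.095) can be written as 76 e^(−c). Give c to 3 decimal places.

13.447

Union bound over the 38 events: P(max_{1 ≤ j ≤ 38} |X̄_j − μ_j| ≥ 0.095) ≤ 38·2·exp(−2nε²) = 76 exp(−2·745·0.095²).
So c = 2·745·0.095² = 13.4473.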